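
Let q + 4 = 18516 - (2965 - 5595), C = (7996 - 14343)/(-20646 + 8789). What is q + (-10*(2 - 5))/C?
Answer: 134543984/6347 ≈ 21198.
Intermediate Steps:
C = 6347/11857 (C = -6347/(-11857) = -6347*(-1/11857) = 6347/11857 ≈ 0.53530)
q = 21142 (q = -4 + (18516 - (2965 - 5595)) = -4 + (18516 - 1*(-2630)) = -4 + (18516 + 2630) = -4 + 21146 = 21142)
q + (-10*(2 - 5))/C = 21142 + (-10*(2 - 5))/(6347/11857) = 21142 - 10*(-3)*(11857/6347) = 21142 - 5*(-6)*(11857/6347) = 21142 + 30*(11857/6347) = 21142 + 355710/6347 = 134543984/6347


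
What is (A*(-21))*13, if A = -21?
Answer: 5733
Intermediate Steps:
(A*(-21))*13 = -21*(-21)*13 = 441*13 = 5733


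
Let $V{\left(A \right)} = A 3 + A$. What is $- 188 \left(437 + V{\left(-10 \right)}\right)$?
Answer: $-74636$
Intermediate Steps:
$V{\left(A \right)} = 4 A$ ($V{\left(A \right)} = 3 A + A = 4 A$)
$- 188 \left(437 + V{\left(-10 \right)}\right) = - 188 \left(437 + 4 \left(-10\right)\right) = - 188 \left(437 - 40\right) = \left(-188\right) 397 = -74636$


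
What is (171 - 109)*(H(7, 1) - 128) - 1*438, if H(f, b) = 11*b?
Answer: -7692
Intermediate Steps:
(171 - 109)*(H(7, 1) - 128) - 1*438 = (171 - 109)*(11*1 - 128) - 1*438 = 62*(11 - 128) - 438 = 62*(-117) - 438 = -7254 - 438 = -7692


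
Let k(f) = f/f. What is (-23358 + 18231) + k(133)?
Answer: -5126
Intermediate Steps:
k(f) = 1
(-23358 + 18231) + k(133) = (-23358 + 18231) + 1 = -5127 + 1 = -5126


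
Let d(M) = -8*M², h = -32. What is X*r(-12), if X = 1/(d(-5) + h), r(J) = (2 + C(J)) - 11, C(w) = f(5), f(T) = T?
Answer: 1/58 ≈ 0.017241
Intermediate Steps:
C(w) = 5
r(J) = -4 (r(J) = (2 + 5) - 11 = 7 - 11 = -4)
X = -1/232 (X = 1/(-8*(-5)² - 32) = 1/(-8*25 - 32) = 1/(-200 - 32) = 1/(-232) = -1/232 ≈ -0.0043103)
X*r(-12) = -1/232*(-4) = 1/58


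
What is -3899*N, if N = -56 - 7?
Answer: 245637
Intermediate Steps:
N = -63
-3899*N = -3899*(-63) = 245637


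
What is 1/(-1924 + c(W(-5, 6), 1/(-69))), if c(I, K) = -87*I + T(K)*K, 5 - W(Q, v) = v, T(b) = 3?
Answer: -23/42252 ≈ -0.00054435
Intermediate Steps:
W(Q, v) = 5 - v
c(I, K) = -87*I + 3*K
1/(-1924 + c(W(-5, 6), 1/(-69))) = 1/(-1924 + (-87*(5 - 1*6) + 3/(-69))) = 1/(-1924 + (-87*(5 - 6) + 3*(-1/69))) = 1/(-1924 + (-87*(-1) - 1/23)) = 1/(-1924 + (87 - 1/23)) = 1/(-1924 + 2000/23) = 1/(-42252/23) = -23/42252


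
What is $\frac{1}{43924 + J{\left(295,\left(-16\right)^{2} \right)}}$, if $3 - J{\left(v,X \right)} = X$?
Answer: $\frac{1}{43671} \approx 2.2898 \cdot 10^{-5}$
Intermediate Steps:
$J{\left(v,X \right)} = 3 - X$
$\frac{1}{43924 + J{\left(295,\left(-16\right)^{2} \right)}} = \frac{1}{43924 + \left(3 - \left(-16\right)^{2}\right)} = \frac{1}{43924 + \left(3 - 256\right)} = \frac{1}{43924 - 253} = \frac{1}{43671}$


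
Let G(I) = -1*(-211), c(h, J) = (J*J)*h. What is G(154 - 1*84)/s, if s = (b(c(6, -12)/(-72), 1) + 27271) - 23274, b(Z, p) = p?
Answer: 211/3998 ≈ 0.052776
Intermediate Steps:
c(h, J) = h*J**2 (c(h, J) = J**2*h = h*J**2)
G(I) = 211
s = 3998 (s = (1 + 27271) - 23274 = 27272 - 23274 = 3998)
G(154 - 1*84)/s = 211/3998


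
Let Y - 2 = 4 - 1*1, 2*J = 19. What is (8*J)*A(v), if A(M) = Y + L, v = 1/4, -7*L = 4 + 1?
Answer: 2280/7 ≈ 325.71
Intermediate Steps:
J = 19/2 (J = (½)*19 = 19/2 ≈ 9.5000)
Y = 5 (Y = 2 + (4 - 1*1) = 2 + (4 - 1) = 2 + 3 = 5)
L = -5/7 (L = -(4 + 1)/7 = -⅐*5 = -5/7 ≈ -0.71429)
v = ¼ ≈ 0.25000
A(M) = 30/7 (A(M) = 5 - 5/7 = 30/7)
(8*J)*A(v) = (8*(19/2))*(30/7) = 76*(30/7) = 2280/7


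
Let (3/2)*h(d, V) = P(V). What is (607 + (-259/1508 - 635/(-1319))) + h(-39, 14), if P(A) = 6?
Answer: 1215926731/1989052 ≈ 611.31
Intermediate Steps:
h(d, V) = 4 (h(d, V) = (⅔)*6 = 4)
(607 + (-259/1508 - 635/(-1319))) + h(-39, 14) = (607 + (-259/1508 - 635/(-1319))) + 4 = (607 + (-259*1/1508 - 635*(-1/1319))) + 4 = (607 + (-259/1508 + 635/1319)) + 4 = (607 + 615959/1989052) + 4 = 1207970523/1989052 + 4 = 1215926731/1989052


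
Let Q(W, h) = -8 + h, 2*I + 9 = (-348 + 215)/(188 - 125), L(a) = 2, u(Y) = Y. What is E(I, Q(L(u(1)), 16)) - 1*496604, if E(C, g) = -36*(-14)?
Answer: -496100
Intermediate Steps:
I = -50/9 (I = -9/2 + ((-348 + 215)/(188 - 125))/2 = -9/2 + (-133/63)/2 = -9/2 + (-133*1/63)/2 = -9/2 + (½)*(-19/9) = -9/2 - 19/18 = -50/9 ≈ -5.5556)
E(C, g) = 504
E(I, Q(L(u(1)), 16)) - 1*496604 = 504 - 1*496604 = 504 - 496604 = -496100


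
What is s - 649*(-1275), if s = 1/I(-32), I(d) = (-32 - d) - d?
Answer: 26479201/32 ≈ 8.2748e+5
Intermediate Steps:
I(d) = -32 - 2*d
s = 1/32 (s = 1/(-32 - 2*(-32)) = 1/(-32 + 64) = 1/32 ≈ 0.031250)
s - 649*(-1275) = 1/32 - 649*(-1275) = 1/32 + 827475 = 26479201/32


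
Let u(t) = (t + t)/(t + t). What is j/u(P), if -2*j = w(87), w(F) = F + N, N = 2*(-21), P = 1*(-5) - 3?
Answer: -45/2 ≈ -22.500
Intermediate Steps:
P = -8 (P = -5 - 3 = -8)
u(t) = 1 (u(t) = (2*t)/((2*t)) = (2*t)*(1/(2*t)) = 1)
N = -42
w(F) = -42 + F (w(F) = F - 42 = -42 + F)
j = -45/2 (j = -(-42 + 87)/2 = -½*45 = -45/2 ≈ -22.500)
j/u(P) = -45/2/1 = -45/2*1 = -45/2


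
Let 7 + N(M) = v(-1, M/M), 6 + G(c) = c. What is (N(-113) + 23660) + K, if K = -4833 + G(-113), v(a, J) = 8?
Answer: 18709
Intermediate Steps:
G(c) = -6 + c
N(M) = 1 (N(M) = -7 + 8 = 1)
K = -4952 (K = -4833 + (-6 - 113) = -4833 - 119 = -4952)
(N(-113) + 23660) + K = (1 + 23660) - 4952 = 23661 - 4952 = 18709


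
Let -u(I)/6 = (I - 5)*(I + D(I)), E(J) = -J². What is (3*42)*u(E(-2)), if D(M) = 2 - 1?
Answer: -20412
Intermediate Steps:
D(M) = 1
u(I) = -6*(1 + I)*(-5 + I) (u(I) = -6*(I - 5)*(I + 1) = -6*(-5 + I)*(1 + I) = -6*(1 + I)*(-5 + I))
(3*42)*u(E(-2)) = (3*42)*(30 - 6*(-1*(-2)²)² + 24*(-1*(-2)²)) = 126*(30 - 6*(-1*4)² + 24*(-1*4)) = 126*(30 - 6*(-4)² + 24*(-4)) = 126*(30 - 6*16 - 96) = 126*(30 - 96 - 96) = 126*(-162) = -20412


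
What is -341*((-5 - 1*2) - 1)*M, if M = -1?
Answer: -2728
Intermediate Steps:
-341*((-5 - 1*2) - 1)*M = -341*((-5 - 1*2) - 1)*(-1) = -341*((-5 - 2) - 1)*(-1) = -341*(-7 - 1)*(-1) = -(-2728)*(-1) = -341*8 = -2728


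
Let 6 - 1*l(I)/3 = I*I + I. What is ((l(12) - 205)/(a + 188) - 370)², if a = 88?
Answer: 10562700625/76176 ≈ 1.3866e+5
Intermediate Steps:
l(I) = 18 - 3*I - 3*I² (l(I) = 18 - 3*(I*I + I) = 18 - 3*(I² + I) = 18 - 3*(I + I²) = 18 + (-3*I - 3*I²) = 18 - 3*I - 3*I²)
((l(12) - 205)/(a + 188) - 370)² = (((18 - 3*12 - 3*12²) - 205)/(88 + 188) - 370)² = (((18 - 36 - 3*144) - 205)/276 - 370)² = (((18 - 36 - 432) - 205)*(1/276) - 370)² = ((-450 - 205)*(1/276) - 370)² = (-655*1/276 - 370)² = (-655/276 - 370)² = (-102775/276)² = 10562700625/76176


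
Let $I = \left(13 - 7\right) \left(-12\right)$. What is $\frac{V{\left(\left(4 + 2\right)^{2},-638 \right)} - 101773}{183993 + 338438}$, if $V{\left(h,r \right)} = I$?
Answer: $- \frac{101845}{522431} \approx -0.19494$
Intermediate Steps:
$I = -72$ ($I = 6 \left(-12\right) = -72$)
$V{\left(h,r \right)} = -72$
$\frac{V{\left(\left(4 + 2\right)^{2},-638 \right)} - 101773}{183993 + 338438} = \frac{-72 - 101773}{183993 + 338438} = - \frac{101845}{522431}$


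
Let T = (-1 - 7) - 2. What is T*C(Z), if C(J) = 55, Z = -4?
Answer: -550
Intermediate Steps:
T = -10 (T = -8 - 2 = -10)
T*C(Z) = -10*55 = -550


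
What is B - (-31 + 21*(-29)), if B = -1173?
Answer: -533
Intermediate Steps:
B - (-31 + 21*(-29)) = -1173 - (-31 + 21*(-29)) = -1173 - (-31 - 609) = -1173 - 1*(-640) = -1173 + 640 = -533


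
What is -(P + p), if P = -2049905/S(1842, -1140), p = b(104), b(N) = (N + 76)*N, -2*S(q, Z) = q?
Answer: -19291025/921 ≈ -20946.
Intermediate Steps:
S(q, Z) = -q/2
b(N) = N*(76 + N) (b(N) = (76 + N)*N = N*(76 + N))
p = 18720 (p = 104*(76 + 104) = 104*180 = 18720)
P = 2049905/921 (P = -2049905/((-½*1842)) = -2049905/(-921) = -2049905*(-1/921) = 2049905/921 ≈ 2225.7)
-(P + p) = -(2049905/921 + 18720) = -1*19291025/921 = -19291025/921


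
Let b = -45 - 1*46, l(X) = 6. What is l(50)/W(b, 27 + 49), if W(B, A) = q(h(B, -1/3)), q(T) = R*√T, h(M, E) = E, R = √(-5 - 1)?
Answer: -3*√2 ≈ -4.2426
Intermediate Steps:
b = -91 (b = -45 - 46 = -91)
R = I*√6 (R = √(-6) = I*√6 ≈ 2.4495*I)
q(T) = I*√6*√T (q(T) = (I*√6)*√T = I*√6*√T)
W(B, A) = -√2 (W(B, A) = I*√6*√(-1/3) = I*√6*√(-1*⅓) = I*√6*√(-⅓) = I*√6*(I*√3/3) = -√2)
l(50)/W(b, 27 + 49) = 6/((-√2)) = 6*(-√2/2) = -3*√2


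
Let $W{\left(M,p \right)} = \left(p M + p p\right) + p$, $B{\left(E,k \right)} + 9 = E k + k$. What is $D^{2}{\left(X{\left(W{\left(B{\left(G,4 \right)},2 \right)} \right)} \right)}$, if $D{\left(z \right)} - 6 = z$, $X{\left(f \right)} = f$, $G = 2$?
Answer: $324$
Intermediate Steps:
$B{\left(E,k \right)} = -9 + k + E k$ ($B{\left(E,k \right)} = -9 + \left(E k + k\right) = -9 + \left(k + E k\right) = -9 + k + E k$)
$W{\left(M,p \right)} = p + p^{2} + M p$ ($W{\left(M,p \right)} = \left(M p + p^{2}\right) + p = \left(p^{2} + M p\right) + p = p + p^{2} + M p$)
$D{\left(z \right)} = 6 + z$
$D^{2}{\left(X{\left(W{\left(B{\left(G,4 \right)},2 \right)} \right)} \right)} = \left(6 + 2 \left(1 + \left(-9 + 4 + 2 \cdot 4\right) + 2\right)\right)^{2} = \left(6 + 2 \left(1 + \left(-9 + 4 + 8\right) + 2\right)\right)^{2} = \left(6 + 2 \left(1 + 3 + 2\right)\right)^{2} = \left(6 + 2 \cdot 6\right)^{2} = \left(6 + 12\right)^{2} = 18^{2} = 324$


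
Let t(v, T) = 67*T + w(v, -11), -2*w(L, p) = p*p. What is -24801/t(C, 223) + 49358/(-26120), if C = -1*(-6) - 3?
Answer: -1382273839/388678660 ≈ -3.5563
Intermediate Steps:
w(L, p) = -p**2/2 (w(L, p) = -p*p/2 = -p**2/2)
C = 3 (C = 6 - 3 = 3)
t(v, T) = -121/2 + 67*T (t(v, T) = 67*T - 1/2*(-11)**2 = 67*T - 1/2*121 = 67*T - 121/2 = -121/2 + 67*T)
-24801/t(C, 223) + 49358/(-26120) = -24801/(-121/2 + 67*223) + 49358/(-26120) = -24801/(-121/2 + 14941) + 49358*(-1/26120) = -24801/29761/2 - 24679/13060 = -24801*2/29761 - 24679/13060 = -49602/29761 - 24679/13060 = -1382273839/388678660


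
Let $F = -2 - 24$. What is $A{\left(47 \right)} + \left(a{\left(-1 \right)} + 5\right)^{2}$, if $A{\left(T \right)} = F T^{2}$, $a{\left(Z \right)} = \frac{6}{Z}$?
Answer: $-57433$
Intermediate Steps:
$F = -26$ ($F = -2 - 24 = -26$)
$A{\left(T \right)} = - 26 T^{2}$
$A{\left(47 \right)} + \left(a{\left(-1 \right)} + 5\right)^{2} = - 26 \cdot 47^{2} + \left(\frac{6}{-1} + 5\right)^{2} = \left(-26\right) 2209 + \left(6 \left(-1\right) + 5\right)^{2} = -57434 + \left(-6 + 5\right)^{2} = -57434 + \left(-1\right)^{2} = -57434 + 1 = -57433$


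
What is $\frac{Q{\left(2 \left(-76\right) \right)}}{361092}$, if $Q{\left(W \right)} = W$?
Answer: $- \frac{38}{90273} \approx -0.00042095$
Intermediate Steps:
$\frac{Q{\left(2 \left(-76\right) \right)}}{361092} = \frac{2 \left(-76\right)}{361092} = \left(-152\right) \frac{1}{361092} = - \frac{38}{90273}$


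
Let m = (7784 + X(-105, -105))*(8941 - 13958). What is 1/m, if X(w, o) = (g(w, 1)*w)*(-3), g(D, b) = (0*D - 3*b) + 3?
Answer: -1/39052328 ≈ -2.5607e-8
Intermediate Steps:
g(D, b) = 3 - 3*b (g(D, b) = (0 - 3*b) + 3 = -3*b + 3 = 3 - 3*b)
X(w, o) = 0 (X(w, o) = ((3 - 3*1)*w)*(-3) = ((3 - 3)*w)*(-3) = (0*w)*(-3) = 0*(-3) = 0)
m = -39052328 (m = (7784 + 0)*(8941 - 13958) = 7784*(-5017) = -39052328)
1/m = 1/(-39052328) = -1/39052328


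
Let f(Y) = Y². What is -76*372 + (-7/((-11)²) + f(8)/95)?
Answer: -324979561/11495 ≈ -28271.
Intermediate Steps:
-76*372 + (-7/((-11)²) + f(8)/95) = -76*372 + (-7/((-11)²) + 8²/95) = -28272 + (-7/121 + 64*(1/95)) = -28272 + (-7*1/121 + 64/95) = -28272 + (-7/121 + 64/95) = -28272 + 7079/11495 = -324979561/11495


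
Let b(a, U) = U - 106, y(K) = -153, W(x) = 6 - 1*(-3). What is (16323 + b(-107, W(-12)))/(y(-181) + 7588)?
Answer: 16226/7435 ≈ 2.1824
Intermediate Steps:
W(x) = 9 (W(x) = 6 + 3 = 9)
b(a, U) = -106 + U
(16323 + b(-107, W(-12)))/(y(-181) + 7588) = (16323 + (-106 + 9))/(-153 + 7588) = (16323 - 97)/7435 = 16226*(1/7435) = 16226/7435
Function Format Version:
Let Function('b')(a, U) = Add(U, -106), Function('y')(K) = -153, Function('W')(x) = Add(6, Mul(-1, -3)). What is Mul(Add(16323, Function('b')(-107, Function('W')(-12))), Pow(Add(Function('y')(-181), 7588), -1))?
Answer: Rational(16226, 7435) ≈ 2.1824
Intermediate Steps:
Function('W')(x) = 9 (Function('W')(x) = Add(6, 3) = 9)
Function('b')(a, U) = Add(-106, U)
Mul(Add(16323, Function('b')(-107, Function('W')(-12))), Pow(Add(Function('y')(-181), 7588), -1)) = Mul(Add(16323, Add(-106, 9)), Pow(Add(-153, 7588), -1)) = Mul(Add(16323, -97), Pow(7435, -1)) = Mul(16226, Rational(1, 7435)) = Rational(16226, 7435)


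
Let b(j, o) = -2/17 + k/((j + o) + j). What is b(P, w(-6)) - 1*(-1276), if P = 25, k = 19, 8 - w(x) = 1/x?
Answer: 7571748/5933 ≈ 1276.2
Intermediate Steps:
w(x) = 8 - 1/x
b(j, o) = -2/17 + 19/(o + 2*j) (b(j, o) = -2/17 + 19/((j + o) + j) = -2*1/17 + 19/(o + 2*j) = -2/17 + 19/(o + 2*j))
b(P, w(-6)) - 1*(-1276) = (323 - 4*25 - 2*(8 - 1/(-6)))/(17*((8 - 1/(-6)) + 2*25)) - 1*(-1276) = (323 - 100 - 2*(8 - 1*(-⅙)))/(17*((8 - 1*(-⅙)) + 50)) + 1276 = (323 - 100 - 2*(8 + ⅙))/(17*((8 + ⅙) + 50)) + 1276 = (323 - 100 - 2*49/6)/(17*(49/6 + 50)) + 1276 = (323 - 100 - 49/3)/(17*(349/6)) + 1276 = (1/17)*(6/349)*(620/3) + 1276 = 1240/5933 + 1276 = 7571748/5933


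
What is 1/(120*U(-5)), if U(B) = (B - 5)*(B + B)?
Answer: 1/12000 ≈ 8.3333e-5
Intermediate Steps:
U(B) = 2*B*(-5 + B) (U(B) = (-5 + B)*(2*B) = 2*B*(-5 + B))
1/(120*U(-5)) = 1/(120*(2*(-5)*(-5 - 5))) = 1/(120*(2*(-5)*(-10))) = 1/(120*100) = 1/12000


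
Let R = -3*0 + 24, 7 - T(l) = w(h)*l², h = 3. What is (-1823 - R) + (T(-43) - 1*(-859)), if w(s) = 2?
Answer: -4679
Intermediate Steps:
T(l) = 7 - 2*l²
R = 24 (R = 0 + 24 = 24)
(-1823 - R) + (T(-43) - 1*(-859)) = (-1823 - 1*24) + ((7 - 2*(-43)²) - 1*(-859)) = (-1823 - 24) + ((7 - 2*1849) + 859) = -1847 + ((7 - 3698) + 859) = -1847 + (-3691 + 859) = -1847 - 2832 = -4679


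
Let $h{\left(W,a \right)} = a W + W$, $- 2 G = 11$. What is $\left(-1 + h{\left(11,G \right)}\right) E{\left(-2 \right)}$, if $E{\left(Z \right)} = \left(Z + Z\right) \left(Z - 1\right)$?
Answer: $-606$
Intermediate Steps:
$G = - \frac{11}{2}$ ($G = \left(- \frac{1}{2}\right) 11 = - \frac{11}{2} \approx -5.5$)
$E{\left(Z \right)} = 2 Z \left(-1 + Z\right)$
$h{\left(W,a \right)} = W + W a$ ($h{\left(W,a \right)} = W a + W = W + W a$)
$\left(-1 + h{\left(11,G \right)}\right) E{\left(-2 \right)} = \left(-1 + 11 \left(1 - \frac{11}{2}\right)\right) 2 \left(-2\right) \left(-1 - 2\right) = \left(-1 + 11 \left(- \frac{9}{2}\right)\right) 2 \left(-2\right) \left(-3\right) = \left(-1 - \frac{99}{2}\right) 12 = \left(- \frac{101}{2}\right) 12 = -606$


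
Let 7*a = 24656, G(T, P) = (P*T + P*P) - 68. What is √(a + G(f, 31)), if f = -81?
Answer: √93310/7 ≈ 43.638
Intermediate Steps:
G(T, P) = -68 + P² + P*T (G(T, P) = (P*T + P²) - 68 = (P² + P*T) - 68 = -68 + P² + P*T)
a = 24656/7 (a = (⅐)*24656 = 24656/7 ≈ 3522.3)
√(a + G(f, 31)) = √(24656/7 + (-68 + 31² + 31*(-81))) = √(24656/7 + (-68 + 961 - 2511)) = √(24656/7 - 1618) = √(13330/7) = √93310/7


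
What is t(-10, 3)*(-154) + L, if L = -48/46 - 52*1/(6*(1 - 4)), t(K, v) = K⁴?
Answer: -318779618/207 ≈ -1.5400e+6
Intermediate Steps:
L = 382/207 (L = -48*1/46 - 52/(6*(-3)) = -24/23 - 52/(-18) = -24/23 - 52*(-1/18) = -24/23 + 26/9 = 382/207 ≈ 1.8454)
t(-10, 3)*(-154) + L = (-10)⁴*(-154) + 382/207 = 10000*(-154) + 382/207 = -1540000 + 382/207 = -318779618/207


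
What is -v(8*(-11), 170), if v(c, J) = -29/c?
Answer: -29/88 ≈ -0.32955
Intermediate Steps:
-v(8*(-11), 170) = -(-29)/(8*(-11)) = -(-29)/(-88) = -(-29)*(-1)/88 = -1*29/88 = -29/88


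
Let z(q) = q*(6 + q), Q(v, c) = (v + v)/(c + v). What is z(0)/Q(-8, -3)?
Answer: 0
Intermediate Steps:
Q(v, c) = 2*v/(c + v) (Q(v, c) = (2*v)/(c + v) = 2*v/(c + v))
z(0)/Q(-8, -3) = (0*(6 + 0))/((2*(-8)/(-3 - 8))) = (0*6)/((2*(-8)/(-11))) = 0/((2*(-8)*(-1/11))) = 0/(16/11) = 0*(11/16) = 0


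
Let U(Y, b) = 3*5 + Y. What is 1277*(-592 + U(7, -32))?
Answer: -727890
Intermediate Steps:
U(Y, b) = 15 + Y
1277*(-592 + U(7, -32)) = 1277*(-592 + (15 + 7)) = 1277*(-592 + 22) = 1277*(-570) = -727890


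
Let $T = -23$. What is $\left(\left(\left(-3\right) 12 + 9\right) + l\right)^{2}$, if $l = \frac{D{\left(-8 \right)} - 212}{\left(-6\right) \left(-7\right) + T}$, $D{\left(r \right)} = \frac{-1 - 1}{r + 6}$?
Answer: $\frac{524176}{361} \approx 1452.0$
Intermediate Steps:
$D{\left(r \right)} = - \frac{2}{6 + r}$
$l = - \frac{211}{19}$ ($l = \frac{- \frac{2}{6 - 8} - 212}{\left(-6\right) \left(-7\right) - 23} = \frac{- \frac{2}{-2} - 212}{42 - 23} = \frac{\left(-2\right) \left(- \frac{1}{2}\right) - 212}{19} = \left(1 - 212\right) \frac{1}{19} = \left(-211\right) \frac{1}{19} = - \frac{211}{19} \approx -11.105$)
$\left(\left(\left(-3\right) 12 + 9\right) + l\right)^{2} = \left(\left(\left(-3\right) 12 + 9\right) - \frac{211}{19}\right)^{2} = \left(\left(-36 + 9\right) - \frac{211}{19}\right)^{2} = \left(-27 - \frac{211}{19}\right)^{2} = \left(- \frac{724}{19}\right)^{2} = \frac{524176}{361}$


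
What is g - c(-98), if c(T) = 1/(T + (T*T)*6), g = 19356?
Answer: 1113473255/57526 ≈ 19356.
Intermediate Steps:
c(T) = 1/(T + 6*T²) (c(T) = 1/(T + T²*6) = 1/(T + 6*T²))
g - c(-98) = 19356 - 1/((-98)*(1 + 6*(-98))) = 19356 - (-1)/(98*(1 - 588)) = 19356 - (-1)/(98*(-587)) = 19356 - (-1)*(-1)/(98*587) = 19356 - 1*1/57526 = 19356 - 1/57526 = 1113473255/57526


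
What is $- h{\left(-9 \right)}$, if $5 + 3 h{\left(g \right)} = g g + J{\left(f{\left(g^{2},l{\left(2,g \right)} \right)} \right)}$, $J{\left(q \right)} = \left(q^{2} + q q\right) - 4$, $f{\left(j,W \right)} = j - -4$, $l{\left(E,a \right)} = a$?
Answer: $- \frac{14522}{3} \approx -4840.7$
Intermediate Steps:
$f{\left(j,W \right)} = 4 + j$ ($f{\left(j,W \right)} = j + 4 = 4 + j$)
$J{\left(q \right)} = -4 + 2 q^{2}$ ($J{\left(q \right)} = \left(q^{2} + q^{2}\right) - 4 = 2 q^{2} - 4 = -4 + 2 q^{2}$)
$h{\left(g \right)} = -3 + \frac{g^{2}}{3} + \frac{2 \left(4 + g^{2}\right)^{2}}{3}$ ($h{\left(g \right)} = - \frac{5}{3} + \frac{g g + \left(-4 + 2 \left(4 + g^{2}\right)^{2}\right)}{3} = - \frac{5}{3} + \frac{g^{2} + \left(-4 + 2 \left(4 + g^{2}\right)^{2}\right)}{3} = - \frac{5}{3} + \frac{-4 + g^{2} + 2 \left(4 + g^{2}\right)^{2}}{3} = - \frac{5}{3} + \left(- \frac{4}{3} + \frac{g^{2}}{3} + \frac{2 \left(4 + g^{2}\right)^{2}}{3}\right) = -3 + \frac{g^{2}}{3} + \frac{2 \left(4 + g^{2}\right)^{2}}{3}$)
$- h{\left(-9 \right)} = - (\frac{23}{3} + \frac{2 \left(-9\right)^{4}}{3} + \frac{17 \left(-9\right)^{2}}{3}) = - (\frac{23}{3} + \frac{2}{3} \cdot 6561 + \frac{17}{3} \cdot 81) = - (\frac{23}{3} + 4374 + 459) = \left(-1\right) \frac{14522}{3} = - \frac{14522}{3}$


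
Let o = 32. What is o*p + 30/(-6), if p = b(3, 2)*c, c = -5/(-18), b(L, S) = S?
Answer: 115/9 ≈ 12.778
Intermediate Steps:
c = 5/18 (c = -5*(-1/18) = 5/18 ≈ 0.27778)
p = 5/9 (p = 2*(5/18) = 5/9 ≈ 0.55556)
o*p + 30/(-6) = 32*(5/9) + 30/(-6) = 160/9 + 30*(-1/6) = 160/9 - 5 = 115/9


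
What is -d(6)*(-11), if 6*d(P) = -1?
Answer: -11/6 ≈ -1.8333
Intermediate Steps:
d(P) = -⅙ (d(P) = (⅙)*(-1) = -⅙)
-d(6)*(-11) = -1*(-⅙)*(-11) = (⅙)*(-11) = -11/6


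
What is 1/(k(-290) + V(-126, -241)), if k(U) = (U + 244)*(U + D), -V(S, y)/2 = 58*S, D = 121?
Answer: 1/22390 ≈ 4.4663e-5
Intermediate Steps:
V(S, y) = -116*S
k(U) = (121 + U)*(244 + U) (k(U) = (U + 244)*(U + 121) = (244 + U)*(121 + U) = (121 + U)*(244 + U))
1/(k(-290) + V(-126, -241)) = 1/((29524 + (-290)**2 + 365*(-290)) - 116*(-126)) = 1/((29524 + 84100 - 105850) + 14616) = 1/(7774 + 14616) = 1/22390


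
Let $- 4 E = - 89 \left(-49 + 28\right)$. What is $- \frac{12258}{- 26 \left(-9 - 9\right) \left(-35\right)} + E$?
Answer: $- \frac{849033}{1820} \approx -466.5$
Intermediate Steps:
$E = - \frac{1869}{4}$ ($E = - \frac{\left(-89\right) \left(-49 + 28\right)}{4} = - \frac{\left(-89\right) \left(-21\right)}{4} = \left(- \frac{1}{4}\right) 1869 = - \frac{1869}{4} \approx -467.25$)
$- \frac{12258}{- 26 \left(-9 - 9\right) \left(-35\right)} + E = - \frac{12258}{- 26 \left(-9 - 9\right) \left(-35\right)} - \frac{1869}{4} = - \frac{12258}{\left(-26\right) \left(-18\right) \left(-35\right)} - \frac{1869}{4} = - \frac{12258}{468 \left(-35\right)} - \frac{1869}{4} = - \frac{12258}{-16380} - \frac{1869}{4} = \left(-12258\right) \left(- \frac{1}{16380}\right) - \frac{1869}{4} = \frac{681}{910} - \frac{1869}{4} = - \frac{849033}{1820}$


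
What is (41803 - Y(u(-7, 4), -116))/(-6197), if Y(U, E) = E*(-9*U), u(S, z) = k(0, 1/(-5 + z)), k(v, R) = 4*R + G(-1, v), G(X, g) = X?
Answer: -47023/6197 ≈ -7.5880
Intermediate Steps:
k(v, R) = -1 + 4*R (k(v, R) = 4*R - 1 = -1 + 4*R)
u(S, z) = -1 + 4/(-5 + z)
Y(U, E) = -9*E*U
(41803 - Y(u(-7, 4), -116))/(-6197) = (41803 - (-9)*(-116)*(9 - 1*4)/(-5 + 4))/(-6197) = (41803 - (-9)*(-116)*(9 - 4)/(-1))*(-1/6197) = (41803 - (-9)*(-116)*(-1*5))*(-1/6197) = (41803 - (-9)*(-116)*(-5))*(-1/6197) = (41803 - 1*(-5220))*(-1/6197) = (41803 + 5220)*(-1/6197) = 47023*(-1/6197) = -47023/6197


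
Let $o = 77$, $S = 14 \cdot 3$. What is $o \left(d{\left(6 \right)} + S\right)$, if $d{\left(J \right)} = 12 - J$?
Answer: $3696$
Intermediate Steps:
$S = 42$
$o \left(d{\left(6 \right)} + S\right) = 77 \left(\left(12 - 6\right) + 42\right) = 77 \left(6 + 42\right) = 77 \cdot 48 = 3696$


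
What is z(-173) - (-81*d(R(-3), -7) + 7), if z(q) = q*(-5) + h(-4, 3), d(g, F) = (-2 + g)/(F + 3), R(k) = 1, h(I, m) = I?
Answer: 3497/4 ≈ 874.25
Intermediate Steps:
d(g, F) = (-2 + g)/(3 + F)
z(q) = -4 - 5*q (z(q) = q*(-5) - 4 = -5*q - 4 = -4 - 5*q)
z(-173) - (-81*d(R(-3), -7) + 7) = (-4 - 5*(-173)) - (-81*(-2 + 1)/(3 - 7) + 7) = (-4 + 865) - (-81*(-1)/(-4) + 7) = 861 - (-(-81)*(-1)/4 + 7) = 861 - (-81*1/4 + 7) = 861 - (-81/4 + 7) = 861 - 1*(-53/4) = 861 + 53/4 = 3497/4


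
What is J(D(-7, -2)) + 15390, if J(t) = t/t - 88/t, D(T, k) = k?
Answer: 15435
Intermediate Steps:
J(t) = 1 - 88/t
J(D(-7, -2)) + 15390 = (-88 - 2)/(-2) + 15390 = -½*(-90) + 15390 = 45 + 15390 = 15435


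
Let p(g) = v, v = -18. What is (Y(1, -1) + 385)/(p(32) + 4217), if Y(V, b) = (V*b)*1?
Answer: 384/4199 ≈ 0.091450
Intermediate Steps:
Y(V, b) = V*b
p(g) = -18
(Y(1, -1) + 385)/(p(32) + 4217) = (1*(-1) + 385)/(-18 + 4217) = (-1 + 385)/4199 = 384*(1/4199) = 384/4199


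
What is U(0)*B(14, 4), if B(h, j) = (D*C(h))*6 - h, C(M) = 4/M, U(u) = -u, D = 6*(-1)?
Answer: 0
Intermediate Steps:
D = -6
B(h, j) = -h - 144/h (B(h, j) = -24/h*6 - h = -144/h - h = -h - 144/h)
U(0)*B(14, 4) = (-1*0)*(-1*14 - 144/14) = 0*(-14 - 144*1/14) = 0*(-14 - 72/7) = 0*(-170/7) = 0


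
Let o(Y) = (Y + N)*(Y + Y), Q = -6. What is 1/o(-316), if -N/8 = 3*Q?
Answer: 1/108704 ≈ 9.1993e-6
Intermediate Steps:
N = 144 (N = -24*(-6) = -8*(-18) = 144)
o(Y) = 2*Y*(144 + Y) (o(Y) = (Y + 144)*(Y + Y) = (144 + Y)*(2*Y) = 2*Y*(144 + Y))
1/o(-316) = 1/(2*(-316)*(144 - 316)) = 1/(2*(-316)*(-172)) = 1/108704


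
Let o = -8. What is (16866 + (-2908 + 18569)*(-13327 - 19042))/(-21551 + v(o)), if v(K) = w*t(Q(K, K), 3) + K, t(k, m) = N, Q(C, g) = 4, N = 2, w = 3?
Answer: 506914043/21553 ≈ 23519.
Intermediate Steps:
t(k, m) = 2
v(K) = 6 + K (v(K) = 3*2 + K = 6 + K)
(16866 + (-2908 + 18569)*(-13327 - 19042))/(-21551 + v(o)) = (16866 + (-2908 + 18569)*(-13327 - 19042))/(-21551 + (6 - 8)) = (16866 + 15661*(-32369))/(-21551 - 2) = (16866 - 506930909)/(-21553) = -506914043*(-1/21553) = 506914043/21553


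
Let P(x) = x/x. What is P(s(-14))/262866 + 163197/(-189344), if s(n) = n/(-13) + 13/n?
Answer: -21449376629/24886049952 ≈ -0.86190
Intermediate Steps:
s(n) = 13/n - n/13 (s(n) = n*(-1/13) + 13/n = -n/13 + 13/n = 13/n - n/13)
P(x) = 1
P(s(-14))/262866 + 163197/(-189344) = 1/262866 + 163197/(-189344) = 1*(1/262866) + 163197*(-1/189344) = 1/262866 - 163197/189344 = -21449376629/24886049952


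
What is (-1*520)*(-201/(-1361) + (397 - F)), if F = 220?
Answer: -125370960/1361 ≈ -92117.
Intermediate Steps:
(-1*520)*(-201/(-1361) + (397 - F)) = (-1*520)*(-201/(-1361) + (397 - 1*220)) = -520*(-201*(-1/1361) + (397 - 220)) = -520*(201/1361 + 177) = -520*241098/1361 = -125370960/1361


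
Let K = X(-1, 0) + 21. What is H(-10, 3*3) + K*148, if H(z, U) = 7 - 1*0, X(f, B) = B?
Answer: 3115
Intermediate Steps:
H(z, U) = 7 (H(z, U) = 7 + 0 = 7)
K = 21 (K = 0 + 21 = 21)
H(-10, 3*3) + K*148 = 7 + 21*148 = 7 + 3108 = 3115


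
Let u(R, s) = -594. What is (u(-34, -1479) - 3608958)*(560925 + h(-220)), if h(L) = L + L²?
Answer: -2198596170960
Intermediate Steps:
(u(-34, -1479) - 3608958)*(560925 + h(-220)) = (-594 - 3608958)*(560925 - 220*(1 - 220)) = -3609552*(560925 - 220*(-219)) = -3609552*(560925 + 48180) = -3609552*609105 = -2198596170960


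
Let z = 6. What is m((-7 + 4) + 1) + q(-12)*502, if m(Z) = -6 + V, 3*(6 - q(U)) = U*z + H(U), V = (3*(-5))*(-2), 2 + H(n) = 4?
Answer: 44248/3 ≈ 14749.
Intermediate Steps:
H(n) = 2 (H(n) = -2 + 4 = 2)
V = 30 (V = -15*(-2) = 30)
q(U) = 16/3 - 2*U (q(U) = 6 - (U*6 + 2)/3 = 6 - (6*U + 2)/3 = 6 - (2 + 6*U)/3 = 6 + (-⅔ - 2*U) = 16/3 - 2*U)
m(Z) = 24 (m(Z) = -6 + 30 = 24)
m((-7 + 4) + 1) + q(-12)*502 = 24 + (16/3 - 2*(-12))*502 = 24 + (16/3 + 24)*502 = 24 + (88/3)*502 = 24 + 44176/3 = 44248/3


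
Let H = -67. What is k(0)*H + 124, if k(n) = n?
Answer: 124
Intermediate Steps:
k(0)*H + 124 = 0*(-67) + 124 = 0 + 124 = 124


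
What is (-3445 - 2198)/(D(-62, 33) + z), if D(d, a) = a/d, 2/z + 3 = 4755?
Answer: 415640808/39173 ≈ 10610.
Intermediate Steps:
z = 1/2376 (z = 2/(-3 + 4755) = 2/4752 = 2*(1/4752) = 1/2376 ≈ 0.00042088)
(-3445 - 2198)/(D(-62, 33) + z) = (-3445 - 2198)/(33/(-62) + 1/2376) = -5643/(33*(-1/62) + 1/2376) = -5643/(-33/62 + 1/2376) = -5643/(-39173/73656) = -5643*(-73656/39173) = 415640808/39173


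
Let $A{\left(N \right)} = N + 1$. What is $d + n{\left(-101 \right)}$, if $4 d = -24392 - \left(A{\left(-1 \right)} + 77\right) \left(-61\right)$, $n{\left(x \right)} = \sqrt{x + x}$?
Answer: $- \frac{19695}{4} + i \sqrt{202} \approx -4923.8 + 14.213 i$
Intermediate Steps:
$A{\left(N \right)} = 1 + N$
$n{\left(x \right)} = \sqrt{2} \sqrt{x}$ ($n{\left(x \right)} = \sqrt{2 x} = \sqrt{2} \sqrt{x}$)
$d = - \frac{19695}{4}$ ($d = \frac{-24392 - \left(\left(1 - 1\right) + 77\right) \left(-61\right)}{4} = \frac{-24392 - \left(0 + 77\right) \left(-61\right)}{4} = \frac{-24392 - 77 \left(-61\right)}{4} = \frac{-24392 - -4697}{4} = \frac{-24392 + 4697}{4} = \frac{1}{4} \left(-19695\right) = - \frac{19695}{4} \approx -4923.8$)
$d + n{\left(-101 \right)} = - \frac{19695}{4} + \sqrt{2} \sqrt{-101} = - \frac{19695}{4} + \sqrt{2} i \sqrt{101} = - \frac{19695}{4} + i \sqrt{202}$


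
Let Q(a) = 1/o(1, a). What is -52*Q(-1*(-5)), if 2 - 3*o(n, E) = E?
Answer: 52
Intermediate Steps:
o(n, E) = 2/3 - E/3
Q(a) = 1/(2/3 - a/3)
-52*Q(-1*(-5)) = -(-156)/(-2 - 1*(-5)) = -(-156)/(-2 + 5) = -(-156)/3 = -52*(-1) = 52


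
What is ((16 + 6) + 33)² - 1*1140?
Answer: 1885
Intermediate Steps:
((16 + 6) + 33)² - 1*1140 = (22 + 33)² - 1140 = 55² - 1140 = 3025 - 1140 = 1885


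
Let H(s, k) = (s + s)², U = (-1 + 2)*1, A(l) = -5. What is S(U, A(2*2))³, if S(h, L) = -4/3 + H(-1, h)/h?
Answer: 512/27 ≈ 18.963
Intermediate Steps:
U = 1 (U = 1*1 = 1)
H(s, k) = 4*s² (H(s, k) = (2*s)² = 4*s²)
S(h, L) = -4/3 + 4/h (S(h, L) = -4/3 + (4*(-1)²)/h = -4*⅓ + (4*1)/h = -4/3 + 4/h)
S(U, A(2*2))³ = (-4/3 + 4/1)³ = (-4/3 + 4*1)³ = (-4/3 + 4)³ = (8/3)³ = 512/27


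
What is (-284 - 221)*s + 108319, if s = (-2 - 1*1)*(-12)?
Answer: 90139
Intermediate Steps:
s = 36 (s = (-2 - 1)*(-12) = -3*(-12) = 36)
(-284 - 221)*s + 108319 = (-284 - 221)*36 + 108319 = -505*36 + 108319 = -18180 + 108319 = 90139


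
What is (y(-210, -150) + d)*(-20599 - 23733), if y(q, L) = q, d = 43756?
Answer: -1930481272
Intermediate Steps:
(y(-210, -150) + d)*(-20599 - 23733) = (-210 + 43756)*(-20599 - 23733) = 43546*(-44332) = -1930481272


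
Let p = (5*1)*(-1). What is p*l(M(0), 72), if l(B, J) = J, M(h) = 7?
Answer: -360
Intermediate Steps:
p = -5 (p = 5*(-1) = -5)
p*l(M(0), 72) = -5*72 = -360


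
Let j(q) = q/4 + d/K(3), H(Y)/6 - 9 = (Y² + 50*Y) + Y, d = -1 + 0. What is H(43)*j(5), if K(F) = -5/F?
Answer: 449661/10 ≈ 44966.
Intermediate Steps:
d = -1
H(Y) = 54 + 6*Y² + 306*Y (H(Y) = 54 + 6*((Y² + 50*Y) + Y) = 54 + 6*(Y² + 51*Y) = 54 + (6*Y² + 306*Y) = 54 + 6*Y² + 306*Y)
j(q) = ⅗ + q/4 (j(q) = q/4 - 1/((-5/3)) = q*(¼) - 1/((-5*⅓)) = q/4 - 1/(-5/3) = q/4 - 1*(-⅗) = q/4 + ⅗ = ⅗ + q/4)
H(43)*j(5) = (54 + 6*43² + 306*43)*(⅗ + (¼)*5) = (54 + 6*1849 + 13158)*(⅗ + 5/4) = (54 + 11094 + 13158)*(37/20) = 24306*(37/20) = 449661/10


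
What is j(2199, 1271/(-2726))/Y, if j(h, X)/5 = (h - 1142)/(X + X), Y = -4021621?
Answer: 7203455/5111480291 ≈ 0.0014093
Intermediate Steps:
j(h, X) = 5*(-1142 + h)/(2*X) (j(h, X) = 5*((h - 1142)/(X + X)) = 5*((-1142 + h)/((2*X))) = 5*((-1142 + h)*(1/(2*X))) = 5*((-1142 + h)/(2*X)) = 5*(-1142 + h)/(2*X))
j(2199, 1271/(-2726))/Y = (5*(-1142 + 2199)/(2*((1271/(-2726)))))/(-4021621) = ((5/2)*1057/(1271*(-1/2726)))*(-1/4021621) = ((5/2)*1057/(-1271/2726))*(-1/4021621) = ((5/2)*(-2726/1271)*1057)*(-1/4021621) = -7203455/1271*(-1/4021621) = 7203455/5111480291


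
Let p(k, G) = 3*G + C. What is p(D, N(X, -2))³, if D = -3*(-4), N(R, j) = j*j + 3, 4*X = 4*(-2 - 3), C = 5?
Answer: 17576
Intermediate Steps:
X = -5 (X = (4*(-2 - 3))/4 = (4*(-5))/4 = (¼)*(-20) = -5)
N(R, j) = 3 + j² (N(R, j) = j² + 3 = 3 + j²)
D = 12
p(k, G) = 5 + 3*G (p(k, G) = 3*G + 5 = 5 + 3*G)
p(D, N(X, -2))³ = (5 + 3*(3 + (-2)²))³ = (5 + 3*(3 + 4))³ = (5 + 3*7)³ = (5 + 21)³ = 26³ = 17576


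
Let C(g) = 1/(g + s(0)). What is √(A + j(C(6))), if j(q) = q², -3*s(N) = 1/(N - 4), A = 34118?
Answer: √181814966/73 ≈ 184.71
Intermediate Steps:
s(N) = -1/(3*(-4 + N)) (s(N) = -1/(3*(N - 4)) = -1/(3*(-4 + N)))
C(g) = 1/(1/12 + g) (C(g) = 1/(g - 1/(-12 + 3*0)) = 1/(g - 1/(-12 + 0)) = 1/(g - 1/(-12)) = 1/(g - 1*(-1/12)) = 1/(g + 1/12) = 1/(1/12 + g))
√(A + j(C(6))) = √(34118 + (12/(1 + 12*6))²) = √(34118 + (12/(1 + 72))²) = √(34118 + (12/73)²) = √(34118 + 144/5329) = √(181814966/5329) = √181814966/73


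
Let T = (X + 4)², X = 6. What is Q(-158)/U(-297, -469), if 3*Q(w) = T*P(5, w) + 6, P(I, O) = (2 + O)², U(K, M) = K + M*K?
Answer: 405601/69498 ≈ 5.8362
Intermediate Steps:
U(K, M) = K + K*M
T = 100 (T = (6 + 4)² = 10² = 100)
Q(w) = 2 + 100*(2 + w)²/3 (Q(w) = (100*(2 + w)² + 6)/3 = (6 + 100*(2 + w)²)/3 = 2 + 100*(2 + w)²/3)
Q(-158)/U(-297, -469) = (2 + 100*(2 - 158)²/3)/((-297*(1 - 469))) = (2 + (100/3)*(-156)²)/((-297*(-468))) = (2 + (100/3)*24336)/138996 = (2 + 811200)*(1/138996) = 811202*(1/138996) = 405601/69498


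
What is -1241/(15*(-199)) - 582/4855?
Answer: 857557/2898435 ≈ 0.29587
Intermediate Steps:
-1241/(15*(-199)) - 582/4855 = -1241/(-2985) - 582*1/4855 = -1241*(-1/2985) - 582/4855 = 1241/2985 - 582/4855 = 857557/2898435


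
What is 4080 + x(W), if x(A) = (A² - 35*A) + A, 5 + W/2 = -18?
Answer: 7760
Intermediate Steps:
W = -46 (W = -10 + 2*(-18) = -10 - 36 = -46)
x(A) = A² - 34*A
4080 + x(W) = 4080 - 46*(-34 - 46) = 4080 - 46*(-80) = 4080 + 3680 = 7760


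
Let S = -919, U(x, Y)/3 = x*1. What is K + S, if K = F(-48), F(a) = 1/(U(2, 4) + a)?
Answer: -38599/42 ≈ -919.02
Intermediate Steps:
U(x, Y) = 3*x (U(x, Y) = 3*(x*1) = 3*x)
F(a) = 1/(6 + a) (F(a) = 1/(3*2 + a) = 1/(6 + a))
K = -1/42 (K = 1/(6 - 48) = 1/(-42) = -1/42 ≈ -0.023810)
K + S = -1/42 - 919 = -38599/42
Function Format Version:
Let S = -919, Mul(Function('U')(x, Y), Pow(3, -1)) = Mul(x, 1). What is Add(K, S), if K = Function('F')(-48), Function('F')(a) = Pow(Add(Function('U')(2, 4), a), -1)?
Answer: Rational(-38599, 42) ≈ -919.02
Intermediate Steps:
Function('U')(x, Y) = Mul(3, x) (Function('U')(x, Y) = Mul(3, Mul(x, 1)) = Mul(3, x))
Function('F')(a) = Pow(Add(6, a), -1) (Function('F')(a) = Pow(Add(Mul(3, 2), a), -1) = Pow(Add(6, a), -1))
K = Rational(-1, 42) (K = Pow(Add(6, -48), -1) = Pow(-42, -1) = Rational(-1, 42) ≈ -0.023810)
Add(K, S) = Add(Rational(-1, 42), -919) = Rational(-38599, 42)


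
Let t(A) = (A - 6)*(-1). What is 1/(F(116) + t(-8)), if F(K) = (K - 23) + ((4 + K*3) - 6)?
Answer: 1/453 ≈ 0.0022075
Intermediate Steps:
t(A) = 6 - A (t(A) = (-6 + A)*(-1) = 6 - A)
F(K) = -25 + 4*K (F(K) = (-23 + K) + ((4 + 3*K) - 6) = (-23 + K) + (-2 + 3*K) = -25 + 4*K)
1/(F(116) + t(-8)) = 1/((-25 + 4*116) + (6 - 1*(-8))) = 1/((-25 + 464) + (6 + 8)) = 1/(439 + 14) = 1/453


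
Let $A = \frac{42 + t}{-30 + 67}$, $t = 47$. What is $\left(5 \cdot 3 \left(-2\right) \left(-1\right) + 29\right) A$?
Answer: $\frac{5251}{37} \approx 141.92$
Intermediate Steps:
$A = \frac{89}{37}$ ($A = \frac{42 + 47}{-30 + 67} = \frac{89}{37} \approx 2.4054$)
$\left(5 \cdot 3 \left(-2\right) \left(-1\right) + 29\right) A = \left(5 \cdot 3 \left(-2\right) \left(-1\right) + 29\right) \frac{89}{37} = \left(15 \left(-2\right) \left(-1\right) + 29\right) \frac{89}{37} = \left(\left(-30\right) \left(-1\right) + 29\right) \frac{89}{37} = \left(30 + 29\right) \frac{89}{37} = 59 \cdot \frac{89}{37} = \frac{5251}{37}$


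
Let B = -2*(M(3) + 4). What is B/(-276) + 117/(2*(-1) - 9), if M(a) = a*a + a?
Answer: -7985/759 ≈ -10.520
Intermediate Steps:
M(a) = a + a**2 (M(a) = a**2 + a = a + a**2)
B = -32 (B = -2*(3*(1 + 3) + 4) = -2*(3*4 + 4) = -2*(12 + 4) = -2*16 = -32)
B/(-276) + 117/(2*(-1) - 9) = -32/(-276) + 117/(2*(-1) - 9) = -32*(-1/276) + 117/(-2 - 9) = 8/69 + 117/(-11) = 8/69 + 117*(-1/11) = 8/69 - 117/11 = -7985/759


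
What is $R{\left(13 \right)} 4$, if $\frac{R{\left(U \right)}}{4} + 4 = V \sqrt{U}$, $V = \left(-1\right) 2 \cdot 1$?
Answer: $-64 - 32 \sqrt{13} \approx -179.38$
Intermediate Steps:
$V = -2$ ($V = \left(-2\right) 1 = -2$)
$R{\left(U \right)} = -16 - 8 \sqrt{U}$ ($R{\left(U \right)} = -16 + 4 \left(- 2 \sqrt{U}\right) = -16 - 8 \sqrt{U}$)
$R{\left(13 \right)} 4 = \left(-16 - 8 \sqrt{13}\right) 4 = -64 - 32 \sqrt{13}$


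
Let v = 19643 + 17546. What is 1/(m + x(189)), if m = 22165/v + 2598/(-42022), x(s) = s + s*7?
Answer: 781378079/1181861055752 ≈ 0.00066114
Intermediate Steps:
v = 37189
x(s) = 8*s (x(s) = s + 7*s = 8*s)
m = 417400304/781378079 (m = 22165/37189 + 2598/(-42022) = 22165*(1/37189) + 2598*(-1/42022) = 22165/37189 - 1299/21011 = 417400304/781378079 ≈ 0.53418)
1/(m + x(189)) = 1/(417400304/781378079 + 8*189) = 1/(417400304/781378079 + 1512) = 1/(1181861055752/781378079) = 781378079/1181861055752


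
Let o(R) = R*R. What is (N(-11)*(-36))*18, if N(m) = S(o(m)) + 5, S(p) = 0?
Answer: -3240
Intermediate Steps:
o(R) = R²
N(m) = 5 (N(m) = 0 + 5 = 5)
(N(-11)*(-36))*18 = (5*(-36))*18 = -180*18 = -3240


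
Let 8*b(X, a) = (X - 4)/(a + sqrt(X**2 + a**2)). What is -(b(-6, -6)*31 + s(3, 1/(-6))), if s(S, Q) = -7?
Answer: 323/24 + 155*sqrt(2)/24 ≈ 22.592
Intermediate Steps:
b(X, a) = (-4 + X)/(8*(a + sqrt(X**2 + a**2))) (b(X, a) = ((X - 4)/(a + sqrt(X**2 + a**2)))/8 = ((-4 + X)/(a + sqrt(X**2 + a**2)))/8 = (-4 + X)/(8*(a + sqrt(X**2 + a**2))))
-(b(-6, -6)*31 + s(3, 1/(-6))) = -(((-4 - 6)/(8*(-6 + sqrt((-6)**2 + (-6)**2))))*31 - 7) = -(((1/8)*(-10)/(-6 + sqrt(36 + 36)))*31 - 7) = -(((1/8)*(-10)/(-6 + sqrt(72)))*31 - 7) = -(((1/8)*(-10)/(-6 + 6*sqrt(2)))*31 - 7) = -(-5/(4*(-6 + 6*sqrt(2)))*31 - 7) = -(-155/(4*(-6 + 6*sqrt(2))) - 7) = -(-7 - 155/(4*(-6 + 6*sqrt(2)))) = 7 + 155/(4*(-6 + 6*sqrt(2)))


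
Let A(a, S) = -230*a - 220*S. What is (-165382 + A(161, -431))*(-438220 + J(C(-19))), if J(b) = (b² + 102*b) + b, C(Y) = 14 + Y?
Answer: 47201686320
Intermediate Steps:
J(b) = b² + 103*b
(-165382 + A(161, -431))*(-438220 + J(C(-19))) = (-165382 + (-230*161 - 220*(-431)))*(-438220 + (14 - 19)*(103 + (14 - 19))) = (-165382 + (-37030 + 94820))*(-438220 - 5*(103 - 5)) = (-165382 + 57790)*(-438220 - 5*98) = -107592*(-438220 - 490) = -107592*(-438710) = 47201686320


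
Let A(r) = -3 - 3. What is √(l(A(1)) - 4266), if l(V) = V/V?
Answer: I*√4265 ≈ 65.307*I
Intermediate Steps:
A(r) = -6
l(V) = 1
√(l(A(1)) - 4266) = √(1 - 4266) = √(-4265) = I*√4265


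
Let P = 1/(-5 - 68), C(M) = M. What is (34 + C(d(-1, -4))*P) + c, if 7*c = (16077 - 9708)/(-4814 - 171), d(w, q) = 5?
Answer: 85969978/2547335 ≈ 33.749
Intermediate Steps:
P = -1/73 (P = 1/(-73) = -1/73 ≈ -0.013699)
c = -6369/34895 (c = ((16077 - 9708)/(-4814 - 171))/7 = (6369/(-4985))/7 = (6369*(-1/4985))/7 = (1/7)*(-6369/4985) = -6369/34895 ≈ -0.18252)
(34 + C(d(-1, -4))*P) + c = (34 + 5*(-1/73)) - 6369/34895 = (34 - 5/73) - 6369/34895 = 2477/73 - 6369/34895 = 85969978/2547335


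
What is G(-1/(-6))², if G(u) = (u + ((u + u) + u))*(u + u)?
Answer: 4/81 ≈ 0.049383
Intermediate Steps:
G(u) = 8*u² (G(u) = (u + (2*u + u))*(2*u) = (u + 3*u)*(2*u) = (4*u)*(2*u) = 8*u²)
G(-1/(-6))² = (8*(-1/(-6))²)² = (8*(-1*(-⅙))²)² = (8*(⅙)²)² = (8*(1/36))² = (2/9)² = 4/81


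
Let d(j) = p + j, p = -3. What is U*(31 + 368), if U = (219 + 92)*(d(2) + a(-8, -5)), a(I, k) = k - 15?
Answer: -2605869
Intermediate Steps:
a(I, k) = -15 + k
d(j) = -3 + j
U = -6531 (U = (219 + 92)*((-3 + 2) + (-15 - 5)) = 311*(-1 - 20) = 311*(-21) = -6531)
U*(31 + 368) = -6531*(31 + 368) = -6531*399 = -2605869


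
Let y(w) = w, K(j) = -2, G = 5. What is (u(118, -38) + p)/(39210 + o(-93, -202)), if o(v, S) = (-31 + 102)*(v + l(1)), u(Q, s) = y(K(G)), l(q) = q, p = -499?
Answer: -501/32678 ≈ -0.015331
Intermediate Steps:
u(Q, s) = -2
o(v, S) = 71 + 71*v (o(v, S) = (-31 + 102)*(v + 1) = 71*(1 + v) = 71 + 71*v)
(u(118, -38) + p)/(39210 + o(-93, -202)) = (-2 - 499)/(39210 + (71 + 71*(-93))) = -501/(39210 + (71 - 6603)) = -501/(39210 - 6532) = -501/32678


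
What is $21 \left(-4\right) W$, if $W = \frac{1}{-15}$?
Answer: $\frac{28}{5} \approx 5.6$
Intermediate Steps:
$W = - \frac{1}{15} \approx -0.066667$
$21 \left(-4\right) W = 21 \left(-4\right) \left(- \frac{1}{15}\right) = \left(-84\right) \left(- \frac{1}{15}\right) = \frac{28}{5}$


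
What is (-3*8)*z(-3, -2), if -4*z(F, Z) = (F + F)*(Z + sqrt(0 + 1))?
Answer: 36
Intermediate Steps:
z(F, Z) = -F*(1 + Z)/2 (z(F, Z) = -(F + F)*(Z + sqrt(0 + 1))/4 = -2*F*(Z + sqrt(1))/4 = -2*F*(Z + 1)/4 = -2*F*(1 + Z)/4 = -F*(1 + Z)/2)
(-3*8)*z(-3, -2) = (-3*8)*(-1/2*(-3)*(1 - 2)) = -(-12)*(-3)*(-1) = -24*(-3/2) = 36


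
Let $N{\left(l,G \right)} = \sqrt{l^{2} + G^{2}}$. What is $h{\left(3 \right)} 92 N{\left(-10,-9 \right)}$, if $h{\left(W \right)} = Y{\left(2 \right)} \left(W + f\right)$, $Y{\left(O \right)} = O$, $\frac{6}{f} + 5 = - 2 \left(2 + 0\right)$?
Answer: $\frac{1288 \sqrt{181}}{3} \approx 5776.1$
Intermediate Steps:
$f = - \frac{2}{3}$ ($f = \frac{6}{-5 - 2 \left(2 + 0\right)} = \frac{6}{-5 - 4} = \frac{6}{-9} = 6 \left(- \frac{1}{9}\right) = - \frac{2}{3} \approx -0.66667$)
$N{\left(l,G \right)} = \sqrt{G^{2} + l^{2}}$
$h{\left(W \right)} = - \frac{4}{3} + 2 W$ ($h{\left(W \right)} = 2 \left(W - \frac{2}{3}\right) = 2 \left(- \frac{2}{3} + W\right) = - \frac{4}{3} + 2 W$)
$h{\left(3 \right)} 92 N{\left(-10,-9 \right)} = \left(- \frac{4}{3} + 2 \cdot 3\right) 92 \sqrt{\left(-9\right)^{2} + \left(-10\right)^{2}} = \left(- \frac{4}{3} + 6\right) 92 \sqrt{81 + 100} = \frac{14}{3} \cdot 92 \sqrt{181} = \frac{1288 \sqrt{181}}{3}$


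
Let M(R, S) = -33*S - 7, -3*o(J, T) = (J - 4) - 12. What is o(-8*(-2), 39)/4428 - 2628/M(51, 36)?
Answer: 2628/1195 ≈ 2.1992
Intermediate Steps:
o(J, T) = 16/3 - J/3 (o(J, T) = -((J - 4) - 12)/3 = -((-4 + J) - 12)/3 = -(-16 + J)/3 = 16/3 - J/3)
M(R, S) = -7 - 33*S
o(-8*(-2), 39)/4428 - 2628/M(51, 36) = (16/3 - (-8)*(-2)/3)/4428 - 2628/(-7 - 33*36) = (16/3 - ⅓*16)*(1/4428) - 2628/(-7 - 1188) = (16/3 - 16/3)*(1/4428) - 2628/(-1195) = 0*(1/4428) - 2628*(-1/1195) = 0 + 2628/1195 = 2628/1195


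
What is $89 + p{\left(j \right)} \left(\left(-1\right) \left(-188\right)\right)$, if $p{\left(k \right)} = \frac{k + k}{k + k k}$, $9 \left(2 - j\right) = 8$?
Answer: $\frac{5075}{19} \approx 267.11$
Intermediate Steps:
$j = \frac{10}{9}$ ($j = 2 - \frac{8}{9} = \frac{10}{9} \approx 1.1111$)
$p{\left(k \right)} = \frac{2 k}{k + k^{2}}$
$89 + p{\left(j \right)} \left(\left(-1\right) \left(-188\right)\right) = 89 + \frac{2}{1 + \frac{10}{9}} \left(\left(-1\right) \left(-188\right)\right) = 89 + \frac{2}{\frac{19}{9}} \cdot 188 = 89 + 2 \cdot \frac{9}{19} \cdot 188 = 89 + \frac{18}{19} \cdot 188 = 89 + \frac{3384}{19} = \frac{5075}{19}$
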